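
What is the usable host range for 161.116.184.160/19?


Network: 161.116.160.0
Broadcast: 161.116.191.255
First usable = network + 1
Last usable = broadcast - 1
Range: 161.116.160.1 to 161.116.191.254


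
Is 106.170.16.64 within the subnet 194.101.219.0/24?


Subnet network: 194.101.219.0
Test IP AND mask: 106.170.16.0
No, 106.170.16.64 is not in 194.101.219.0/24


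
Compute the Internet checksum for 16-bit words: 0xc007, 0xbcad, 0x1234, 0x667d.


Sum all words (with carry folding):
+ 0xc007 = 0xc007
+ 0xbcad = 0x7cb5
+ 0x1234 = 0x8ee9
+ 0x667d = 0xf566
One's complement: ~0xf566
Checksum = 0x0a99


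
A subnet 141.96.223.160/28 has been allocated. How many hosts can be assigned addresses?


Host bits = 32 - 28 = 4
Total addresses = 2^4 = 16
Usable = total - 2 (network and broadcast)
Usable hosts: 14


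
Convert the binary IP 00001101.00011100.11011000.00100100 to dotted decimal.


00001101 = 13
00011100 = 28
11011000 = 216
00100100 = 36
IP: 13.28.216.36


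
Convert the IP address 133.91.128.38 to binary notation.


133 = 10000101
91 = 01011011
128 = 10000000
38 = 00100110
Binary: 10000101.01011011.10000000.00100110


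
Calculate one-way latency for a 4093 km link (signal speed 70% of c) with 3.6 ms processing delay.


Speed = 0.7 * 3e5 km/s = 210000 km/s
Propagation delay = 4093 / 210000 = 0.0195 s = 19.4905 ms
Processing delay = 3.6 ms
Total one-way latency = 23.0905 ms


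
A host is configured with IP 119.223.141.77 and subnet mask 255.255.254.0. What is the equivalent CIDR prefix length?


Binary: 11111111.11111111.11111110.00000000
Count leading 1s
Prefix: /23


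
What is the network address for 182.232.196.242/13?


IP:   10110110.11101000.11000100.11110010
Mask: 11111111.11111000.00000000.00000000
AND operation:
Net:  10110110.11101000.00000000.00000000
Network: 182.232.0.0/13


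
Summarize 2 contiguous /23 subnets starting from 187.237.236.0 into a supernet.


Original prefix: /23
Number of subnets: 2 = 2^1
New prefix = 23 - 1 = 22
Supernet: 187.237.236.0/22


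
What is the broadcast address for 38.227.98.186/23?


Network: 38.227.98.0/23
Host bits = 9
Set all host bits to 1:
Broadcast: 38.227.99.255


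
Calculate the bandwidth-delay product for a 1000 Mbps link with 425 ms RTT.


BDP = bandwidth * RTT
= 1000 Mbps * 425 ms
= 1000 * 1e6 * 425 / 1000 bits
= 425000000 bits
= 53125000 bytes
= 51879.8828 KB
BDP = 425000000 bits (53125000 bytes)


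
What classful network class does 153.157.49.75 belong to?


First octet: 153
Binary: 10011001
10xxxxxx -> Class B (128-191)
Class B, default mask 255.255.0.0 (/16)


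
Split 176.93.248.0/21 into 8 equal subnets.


New prefix = 21 + 3 = 24
Each subnet has 256 addresses
  176.93.248.0/24
  176.93.249.0/24
  176.93.250.0/24
  176.93.251.0/24
  176.93.252.0/24
  176.93.253.0/24
  176.93.254.0/24
  176.93.255.0/24
Subnets: 176.93.248.0/24, 176.93.249.0/24, 176.93.250.0/24, 176.93.251.0/24, 176.93.252.0/24, 176.93.253.0/24, 176.93.254.0/24, 176.93.255.0/24


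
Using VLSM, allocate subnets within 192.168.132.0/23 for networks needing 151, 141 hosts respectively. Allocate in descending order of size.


151 hosts -> /24 (254 usable): 192.168.132.0/24
141 hosts -> /24 (254 usable): 192.168.133.0/24
Allocation: 192.168.132.0/24 (151 hosts, 254 usable); 192.168.133.0/24 (141 hosts, 254 usable)


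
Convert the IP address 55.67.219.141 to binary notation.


55 = 00110111
67 = 01000011
219 = 11011011
141 = 10001101
Binary: 00110111.01000011.11011011.10001101


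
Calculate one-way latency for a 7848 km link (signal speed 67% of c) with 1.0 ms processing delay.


Speed = 0.67 * 3e5 km/s = 201000 km/s
Propagation delay = 7848 / 201000 = 0.039 s = 39.0448 ms
Processing delay = 1.0 ms
Total one-way latency = 40.0448 ms


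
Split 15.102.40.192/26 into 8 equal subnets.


New prefix = 26 + 3 = 29
Each subnet has 8 addresses
  15.102.40.192/29
  15.102.40.200/29
  15.102.40.208/29
  15.102.40.216/29
  15.102.40.224/29
  15.102.40.232/29
  15.102.40.240/29
  15.102.40.248/29
Subnets: 15.102.40.192/29, 15.102.40.200/29, 15.102.40.208/29, 15.102.40.216/29, 15.102.40.224/29, 15.102.40.232/29, 15.102.40.240/29, 15.102.40.248/29


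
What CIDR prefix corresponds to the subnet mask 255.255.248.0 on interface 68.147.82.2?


Binary: 11111111.11111111.11111000.00000000
Count leading 1s
Prefix: /21


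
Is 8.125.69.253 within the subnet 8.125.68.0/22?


Subnet network: 8.125.68.0
Test IP AND mask: 8.125.68.0
Yes, 8.125.69.253 is in 8.125.68.0/22


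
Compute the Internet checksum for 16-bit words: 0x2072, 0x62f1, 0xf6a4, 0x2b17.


Sum all words (with carry folding):
+ 0x2072 = 0x2072
+ 0x62f1 = 0x8363
+ 0xf6a4 = 0x7a08
+ 0x2b17 = 0xa51f
One's complement: ~0xa51f
Checksum = 0x5ae0


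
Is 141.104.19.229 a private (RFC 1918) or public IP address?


RFC 1918 private ranges:
  10.0.0.0/8 (10.0.0.0 - 10.255.255.255)
  172.16.0.0/12 (172.16.0.0 - 172.31.255.255)
  192.168.0.0/16 (192.168.0.0 - 192.168.255.255)
Public (not in any RFC 1918 range)


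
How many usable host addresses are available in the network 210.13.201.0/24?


Host bits = 32 - 24 = 8
Total addresses = 2^8 = 256
Usable = total - 2 (network and broadcast)
Usable hosts: 254


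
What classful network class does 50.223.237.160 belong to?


First octet: 50
Binary: 00110010
0xxxxxxx -> Class A (1-126)
Class A, default mask 255.0.0.0 (/8)


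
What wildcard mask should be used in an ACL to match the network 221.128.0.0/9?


Subnet mask: 255.128.0.0
Wildcard = 255.255.255.255 - subnet mask
255 - 255 = 0
255 - 128 = 127
255 - 0 = 255
255 - 0 = 255
Wildcard: 0.127.255.255


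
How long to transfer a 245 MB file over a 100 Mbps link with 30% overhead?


Effective throughput = 100 * (1 - 30/100) = 70 Mbps
File size in Mb = 245 * 8 = 1960 Mb
Time = 1960 / 70
Time = 28 seconds


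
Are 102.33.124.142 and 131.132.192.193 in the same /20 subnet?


Mask: 255.255.240.0
102.33.124.142 AND mask = 102.33.112.0
131.132.192.193 AND mask = 131.132.192.0
No, different subnets (102.33.112.0 vs 131.132.192.0)


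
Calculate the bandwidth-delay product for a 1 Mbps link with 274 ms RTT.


BDP = bandwidth * RTT
= 1 Mbps * 274 ms
= 1 * 1e6 * 274 / 1000 bits
= 274000 bits
= 34250 bytes
= 33.4473 KB
BDP = 274000 bits (34250 bytes)


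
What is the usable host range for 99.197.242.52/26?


Network: 99.197.242.0
Broadcast: 99.197.242.63
First usable = network + 1
Last usable = broadcast - 1
Range: 99.197.242.1 to 99.197.242.62


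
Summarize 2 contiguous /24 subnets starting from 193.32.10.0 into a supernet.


Original prefix: /24
Number of subnets: 2 = 2^1
New prefix = 24 - 1 = 23
Supernet: 193.32.10.0/23


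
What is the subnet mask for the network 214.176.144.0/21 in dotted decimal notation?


/21 means 21 network bits, 11 host bits
Binary: 11111111111111111111100000000000
Mask: 255.255.248.0


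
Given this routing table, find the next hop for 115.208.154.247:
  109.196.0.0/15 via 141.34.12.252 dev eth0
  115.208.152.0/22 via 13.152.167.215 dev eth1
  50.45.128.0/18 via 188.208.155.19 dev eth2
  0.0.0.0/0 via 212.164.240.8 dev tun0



Longest prefix match for 115.208.154.247:
  /15 109.196.0.0: no
  /22 115.208.152.0: MATCH
  /18 50.45.128.0: no
  /0 0.0.0.0: MATCH
Selected: next-hop 13.152.167.215 via eth1 (matched /22)


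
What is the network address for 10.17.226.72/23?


IP:   00001010.00010001.11100010.01001000
Mask: 11111111.11111111.11111110.00000000
AND operation:
Net:  00001010.00010001.11100010.00000000
Network: 10.17.226.0/23


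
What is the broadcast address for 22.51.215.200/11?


Network: 22.32.0.0/11
Host bits = 21
Set all host bits to 1:
Broadcast: 22.63.255.255


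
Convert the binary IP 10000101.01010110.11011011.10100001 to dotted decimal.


10000101 = 133
01010110 = 86
11011011 = 219
10100001 = 161
IP: 133.86.219.161


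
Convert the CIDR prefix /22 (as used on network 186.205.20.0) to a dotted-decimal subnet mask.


/22 means 22 network bits, 10 host bits
Binary: 11111111111111111111110000000000
Mask: 255.255.252.0


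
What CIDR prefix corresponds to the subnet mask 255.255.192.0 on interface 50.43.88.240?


Binary: 11111111.11111111.11000000.00000000
Count leading 1s
Prefix: /18


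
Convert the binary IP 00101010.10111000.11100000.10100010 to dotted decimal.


00101010 = 42
10111000 = 184
11100000 = 224
10100010 = 162
IP: 42.184.224.162


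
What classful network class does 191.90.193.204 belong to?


First octet: 191
Binary: 10111111
10xxxxxx -> Class B (128-191)
Class B, default mask 255.255.0.0 (/16)


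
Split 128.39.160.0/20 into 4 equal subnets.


New prefix = 20 + 2 = 22
Each subnet has 1024 addresses
  128.39.160.0/22
  128.39.164.0/22
  128.39.168.0/22
  128.39.172.0/22
Subnets: 128.39.160.0/22, 128.39.164.0/22, 128.39.168.0/22, 128.39.172.0/22


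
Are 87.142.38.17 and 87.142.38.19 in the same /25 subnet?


Mask: 255.255.255.128
87.142.38.17 AND mask = 87.142.38.0
87.142.38.19 AND mask = 87.142.38.0
Yes, same subnet (87.142.38.0)


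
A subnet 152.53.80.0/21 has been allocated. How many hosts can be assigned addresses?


Host bits = 32 - 21 = 11
Total addresses = 2^11 = 2048
Usable = total - 2 (network and broadcast)
Usable hosts: 2046


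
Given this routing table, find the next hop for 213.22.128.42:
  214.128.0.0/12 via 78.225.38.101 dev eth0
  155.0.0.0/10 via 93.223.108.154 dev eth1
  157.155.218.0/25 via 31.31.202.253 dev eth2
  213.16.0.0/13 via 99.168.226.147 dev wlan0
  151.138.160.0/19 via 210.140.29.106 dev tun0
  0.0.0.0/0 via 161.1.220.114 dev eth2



Longest prefix match for 213.22.128.42:
  /12 214.128.0.0: no
  /10 155.0.0.0: no
  /25 157.155.218.0: no
  /13 213.16.0.0: MATCH
  /19 151.138.160.0: no
  /0 0.0.0.0: MATCH
Selected: next-hop 99.168.226.147 via wlan0 (matched /13)


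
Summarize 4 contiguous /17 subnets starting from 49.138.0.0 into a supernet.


Original prefix: /17
Number of subnets: 4 = 2^2
New prefix = 17 - 2 = 15
Supernet: 49.138.0.0/15


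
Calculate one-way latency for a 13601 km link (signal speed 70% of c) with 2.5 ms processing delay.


Speed = 0.7 * 3e5 km/s = 210000 km/s
Propagation delay = 13601 / 210000 = 0.0648 s = 64.7667 ms
Processing delay = 2.5 ms
Total one-way latency = 67.2667 ms


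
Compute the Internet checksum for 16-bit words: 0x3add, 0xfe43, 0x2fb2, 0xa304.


Sum all words (with carry folding):
+ 0x3add = 0x3add
+ 0xfe43 = 0x3921
+ 0x2fb2 = 0x68d3
+ 0xa304 = 0x0bd8
One's complement: ~0x0bd8
Checksum = 0xf427


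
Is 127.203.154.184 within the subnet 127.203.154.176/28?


Subnet network: 127.203.154.176
Test IP AND mask: 127.203.154.176
Yes, 127.203.154.184 is in 127.203.154.176/28


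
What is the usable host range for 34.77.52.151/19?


Network: 34.77.32.0
Broadcast: 34.77.63.255
First usable = network + 1
Last usable = broadcast - 1
Range: 34.77.32.1 to 34.77.63.254


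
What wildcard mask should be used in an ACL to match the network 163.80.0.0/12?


Subnet mask: 255.240.0.0
Wildcard = 255.255.255.255 - subnet mask
255 - 255 = 0
255 - 240 = 15
255 - 0 = 255
255 - 0 = 255
Wildcard: 0.15.255.255


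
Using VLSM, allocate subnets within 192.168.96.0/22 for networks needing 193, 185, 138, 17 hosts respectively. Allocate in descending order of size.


193 hosts -> /24 (254 usable): 192.168.96.0/24
185 hosts -> /24 (254 usable): 192.168.97.0/24
138 hosts -> /24 (254 usable): 192.168.98.0/24
17 hosts -> /27 (30 usable): 192.168.99.0/27
Allocation: 192.168.96.0/24 (193 hosts, 254 usable); 192.168.97.0/24 (185 hosts, 254 usable); 192.168.98.0/24 (138 hosts, 254 usable); 192.168.99.0/27 (17 hosts, 30 usable)


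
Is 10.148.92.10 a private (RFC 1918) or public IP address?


RFC 1918 private ranges:
  10.0.0.0/8 (10.0.0.0 - 10.255.255.255)
  172.16.0.0/12 (172.16.0.0 - 172.31.255.255)
  192.168.0.0/16 (192.168.0.0 - 192.168.255.255)
Private (in 10.0.0.0/8)


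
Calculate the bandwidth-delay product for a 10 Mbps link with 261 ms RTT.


BDP = bandwidth * RTT
= 10 Mbps * 261 ms
= 10 * 1e6 * 261 / 1000 bits
= 2610000 bits
= 326250 bytes
= 318.6035 KB
BDP = 2610000 bits (326250 bytes)


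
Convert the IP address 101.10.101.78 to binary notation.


101 = 01100101
10 = 00001010
101 = 01100101
78 = 01001110
Binary: 01100101.00001010.01100101.01001110


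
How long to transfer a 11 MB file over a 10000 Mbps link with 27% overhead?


Effective throughput = 10000 * (1 - 27/100) = 7300 Mbps
File size in Mb = 11 * 8 = 88 Mb
Time = 88 / 7300
Time = 0.0121 seconds


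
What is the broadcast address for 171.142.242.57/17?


Network: 171.142.128.0/17
Host bits = 15
Set all host bits to 1:
Broadcast: 171.142.255.255


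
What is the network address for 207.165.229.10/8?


IP:   11001111.10100101.11100101.00001010
Mask: 11111111.00000000.00000000.00000000
AND operation:
Net:  11001111.00000000.00000000.00000000
Network: 207.0.0.0/8


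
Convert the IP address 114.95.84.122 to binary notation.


114 = 01110010
95 = 01011111
84 = 01010100
122 = 01111010
Binary: 01110010.01011111.01010100.01111010


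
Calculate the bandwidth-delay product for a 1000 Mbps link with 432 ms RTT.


BDP = bandwidth * RTT
= 1000 Mbps * 432 ms
= 1000 * 1e6 * 432 / 1000 bits
= 432000000 bits
= 54000000 bytes
= 52734.375 KB
BDP = 432000000 bits (54000000 bytes)


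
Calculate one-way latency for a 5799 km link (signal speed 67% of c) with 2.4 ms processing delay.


Speed = 0.67 * 3e5 km/s = 201000 km/s
Propagation delay = 5799 / 201000 = 0.0289 s = 28.8507 ms
Processing delay = 2.4 ms
Total one-way latency = 31.2507 ms


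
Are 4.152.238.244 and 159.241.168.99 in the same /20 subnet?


Mask: 255.255.240.0
4.152.238.244 AND mask = 4.152.224.0
159.241.168.99 AND mask = 159.241.160.0
No, different subnets (4.152.224.0 vs 159.241.160.0)


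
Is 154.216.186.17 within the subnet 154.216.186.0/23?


Subnet network: 154.216.186.0
Test IP AND mask: 154.216.186.0
Yes, 154.216.186.17 is in 154.216.186.0/23


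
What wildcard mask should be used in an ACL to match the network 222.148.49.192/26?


Subnet mask: 255.255.255.192
Wildcard = 255.255.255.255 - subnet mask
255 - 255 = 0
255 - 255 = 0
255 - 255 = 0
255 - 192 = 63
Wildcard: 0.0.0.63


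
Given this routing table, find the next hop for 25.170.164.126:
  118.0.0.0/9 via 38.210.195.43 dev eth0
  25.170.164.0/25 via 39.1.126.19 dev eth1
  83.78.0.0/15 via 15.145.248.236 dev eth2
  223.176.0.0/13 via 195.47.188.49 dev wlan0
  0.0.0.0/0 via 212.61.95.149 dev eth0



Longest prefix match for 25.170.164.126:
  /9 118.0.0.0: no
  /25 25.170.164.0: MATCH
  /15 83.78.0.0: no
  /13 223.176.0.0: no
  /0 0.0.0.0: MATCH
Selected: next-hop 39.1.126.19 via eth1 (matched /25)


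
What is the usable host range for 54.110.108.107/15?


Network: 54.110.0.0
Broadcast: 54.111.255.255
First usable = network + 1
Last usable = broadcast - 1
Range: 54.110.0.1 to 54.111.255.254


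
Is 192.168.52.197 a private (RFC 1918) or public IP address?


RFC 1918 private ranges:
  10.0.0.0/8 (10.0.0.0 - 10.255.255.255)
  172.16.0.0/12 (172.16.0.0 - 172.31.255.255)
  192.168.0.0/16 (192.168.0.0 - 192.168.255.255)
Private (in 192.168.0.0/16)


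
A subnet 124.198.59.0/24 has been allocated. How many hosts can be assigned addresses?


Host bits = 32 - 24 = 8
Total addresses = 2^8 = 256
Usable = total - 2 (network and broadcast)
Usable hosts: 254


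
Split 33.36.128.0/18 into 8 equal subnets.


New prefix = 18 + 3 = 21
Each subnet has 2048 addresses
  33.36.128.0/21
  33.36.136.0/21
  33.36.144.0/21
  33.36.152.0/21
  33.36.160.0/21
  33.36.168.0/21
  33.36.176.0/21
  33.36.184.0/21
Subnets: 33.36.128.0/21, 33.36.136.0/21, 33.36.144.0/21, 33.36.152.0/21, 33.36.160.0/21, 33.36.168.0/21, 33.36.176.0/21, 33.36.184.0/21


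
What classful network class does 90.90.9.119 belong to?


First octet: 90
Binary: 01011010
0xxxxxxx -> Class A (1-126)
Class A, default mask 255.0.0.0 (/8)


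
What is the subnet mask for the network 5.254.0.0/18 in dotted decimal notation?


/18 means 18 network bits, 14 host bits
Binary: 11111111111111111100000000000000
Mask: 255.255.192.0


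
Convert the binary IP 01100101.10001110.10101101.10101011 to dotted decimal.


01100101 = 101
10001110 = 142
10101101 = 173
10101011 = 171
IP: 101.142.173.171


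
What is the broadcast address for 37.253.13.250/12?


Network: 37.240.0.0/12
Host bits = 20
Set all host bits to 1:
Broadcast: 37.255.255.255


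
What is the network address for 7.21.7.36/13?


IP:   00000111.00010101.00000111.00100100
Mask: 11111111.11111000.00000000.00000000
AND operation:
Net:  00000111.00010000.00000000.00000000
Network: 7.16.0.0/13


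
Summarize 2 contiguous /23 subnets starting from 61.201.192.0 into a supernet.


Original prefix: /23
Number of subnets: 2 = 2^1
New prefix = 23 - 1 = 22
Supernet: 61.201.192.0/22


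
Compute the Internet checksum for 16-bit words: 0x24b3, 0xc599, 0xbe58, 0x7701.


Sum all words (with carry folding):
+ 0x24b3 = 0x24b3
+ 0xc599 = 0xea4c
+ 0xbe58 = 0xa8a5
+ 0x7701 = 0x1fa7
One's complement: ~0x1fa7
Checksum = 0xe058


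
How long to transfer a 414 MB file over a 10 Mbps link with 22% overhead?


Effective throughput = 10 * (1 - 22/100) = 7.8 Mbps
File size in Mb = 414 * 8 = 3312 Mb
Time = 3312 / 7.8
Time = 424.6154 seconds


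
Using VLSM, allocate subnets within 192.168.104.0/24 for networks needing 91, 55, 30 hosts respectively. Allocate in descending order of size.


91 hosts -> /25 (126 usable): 192.168.104.0/25
55 hosts -> /26 (62 usable): 192.168.104.128/26
30 hosts -> /27 (30 usable): 192.168.104.192/27
Allocation: 192.168.104.0/25 (91 hosts, 126 usable); 192.168.104.128/26 (55 hosts, 62 usable); 192.168.104.192/27 (30 hosts, 30 usable)


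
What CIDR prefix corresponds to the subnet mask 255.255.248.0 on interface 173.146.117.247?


Binary: 11111111.11111111.11111000.00000000
Count leading 1s
Prefix: /21


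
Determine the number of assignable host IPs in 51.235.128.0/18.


Host bits = 32 - 18 = 14
Total addresses = 2^14 = 16384
Usable = total - 2 (network and broadcast)
Usable hosts: 16382


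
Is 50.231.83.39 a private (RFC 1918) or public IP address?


RFC 1918 private ranges:
  10.0.0.0/8 (10.0.0.0 - 10.255.255.255)
  172.16.0.0/12 (172.16.0.0 - 172.31.255.255)
  192.168.0.0/16 (192.168.0.0 - 192.168.255.255)
Public (not in any RFC 1918 range)


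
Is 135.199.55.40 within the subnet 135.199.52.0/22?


Subnet network: 135.199.52.0
Test IP AND mask: 135.199.52.0
Yes, 135.199.55.40 is in 135.199.52.0/22


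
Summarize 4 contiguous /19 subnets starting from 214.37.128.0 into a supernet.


Original prefix: /19
Number of subnets: 4 = 2^2
New prefix = 19 - 2 = 17
Supernet: 214.37.128.0/17


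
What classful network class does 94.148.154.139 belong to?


First octet: 94
Binary: 01011110
0xxxxxxx -> Class A (1-126)
Class A, default mask 255.0.0.0 (/8)


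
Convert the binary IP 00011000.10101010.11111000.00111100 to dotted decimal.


00011000 = 24
10101010 = 170
11111000 = 248
00111100 = 60
IP: 24.170.248.60


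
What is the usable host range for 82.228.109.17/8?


Network: 82.0.0.0
Broadcast: 82.255.255.255
First usable = network + 1
Last usable = broadcast - 1
Range: 82.0.0.1 to 82.255.255.254


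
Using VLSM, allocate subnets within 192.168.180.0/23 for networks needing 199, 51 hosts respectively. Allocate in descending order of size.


199 hosts -> /24 (254 usable): 192.168.180.0/24
51 hosts -> /26 (62 usable): 192.168.181.0/26
Allocation: 192.168.180.0/24 (199 hosts, 254 usable); 192.168.181.0/26 (51 hosts, 62 usable)


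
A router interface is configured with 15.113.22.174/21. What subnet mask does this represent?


/21 means 21 network bits, 11 host bits
Binary: 11111111111111111111100000000000
Mask: 255.255.248.0


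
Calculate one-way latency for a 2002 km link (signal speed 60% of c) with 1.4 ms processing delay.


Speed = 0.6 * 3e5 km/s = 180000 km/s
Propagation delay = 2002 / 180000 = 0.0111 s = 11.1222 ms
Processing delay = 1.4 ms
Total one-way latency = 12.5222 ms


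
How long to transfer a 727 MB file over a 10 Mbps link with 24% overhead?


Effective throughput = 10 * (1 - 24/100) = 7.6 Mbps
File size in Mb = 727 * 8 = 5816 Mb
Time = 5816 / 7.6
Time = 765.2632 seconds


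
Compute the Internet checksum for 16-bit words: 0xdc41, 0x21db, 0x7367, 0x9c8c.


Sum all words (with carry folding):
+ 0xdc41 = 0xdc41
+ 0x21db = 0xfe1c
+ 0x7367 = 0x7184
+ 0x9c8c = 0x0e11
One's complement: ~0x0e11
Checksum = 0xf1ee


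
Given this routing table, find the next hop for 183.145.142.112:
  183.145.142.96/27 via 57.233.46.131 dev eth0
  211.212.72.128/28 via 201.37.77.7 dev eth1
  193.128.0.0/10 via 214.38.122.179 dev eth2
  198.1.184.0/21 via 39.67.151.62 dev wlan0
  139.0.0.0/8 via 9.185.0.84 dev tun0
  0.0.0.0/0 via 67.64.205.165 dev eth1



Longest prefix match for 183.145.142.112:
  /27 183.145.142.96: MATCH
  /28 211.212.72.128: no
  /10 193.128.0.0: no
  /21 198.1.184.0: no
  /8 139.0.0.0: no
  /0 0.0.0.0: MATCH
Selected: next-hop 57.233.46.131 via eth0 (matched /27)


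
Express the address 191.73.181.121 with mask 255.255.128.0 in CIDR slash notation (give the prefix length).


Binary: 11111111.11111111.10000000.00000000
Count leading 1s
Prefix: /17


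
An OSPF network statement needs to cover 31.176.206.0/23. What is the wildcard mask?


Subnet mask: 255.255.254.0
Wildcard = 255.255.255.255 - subnet mask
255 - 255 = 0
255 - 255 = 0
255 - 254 = 1
255 - 0 = 255
Wildcard: 0.0.1.255


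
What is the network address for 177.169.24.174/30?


IP:   10110001.10101001.00011000.10101110
Mask: 11111111.11111111.11111111.11111100
AND operation:
Net:  10110001.10101001.00011000.10101100
Network: 177.169.24.172/30


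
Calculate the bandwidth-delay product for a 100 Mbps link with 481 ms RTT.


BDP = bandwidth * RTT
= 100 Mbps * 481 ms
= 100 * 1e6 * 481 / 1000 bits
= 48100000 bits
= 6012500 bytes
= 5871.582 KB
BDP = 48100000 bits (6012500 bytes)


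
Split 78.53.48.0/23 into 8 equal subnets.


New prefix = 23 + 3 = 26
Each subnet has 64 addresses
  78.53.48.0/26
  78.53.48.64/26
  78.53.48.128/26
  78.53.48.192/26
  78.53.49.0/26
  78.53.49.64/26
  78.53.49.128/26
  78.53.49.192/26
Subnets: 78.53.48.0/26, 78.53.48.64/26, 78.53.48.128/26, 78.53.48.192/26, 78.53.49.0/26, 78.53.49.64/26, 78.53.49.128/26, 78.53.49.192/26


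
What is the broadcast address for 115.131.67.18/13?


Network: 115.128.0.0/13
Host bits = 19
Set all host bits to 1:
Broadcast: 115.135.255.255


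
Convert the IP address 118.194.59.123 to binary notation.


118 = 01110110
194 = 11000010
59 = 00111011
123 = 01111011
Binary: 01110110.11000010.00111011.01111011


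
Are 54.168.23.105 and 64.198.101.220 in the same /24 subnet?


Mask: 255.255.255.0
54.168.23.105 AND mask = 54.168.23.0
64.198.101.220 AND mask = 64.198.101.0
No, different subnets (54.168.23.0 vs 64.198.101.0)


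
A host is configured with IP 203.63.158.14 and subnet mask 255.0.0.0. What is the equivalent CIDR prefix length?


Binary: 11111111.00000000.00000000.00000000
Count leading 1s
Prefix: /8


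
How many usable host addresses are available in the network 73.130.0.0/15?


Host bits = 32 - 15 = 17
Total addresses = 2^17 = 131072
Usable = total - 2 (network and broadcast)
Usable hosts: 131070


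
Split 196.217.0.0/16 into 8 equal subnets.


New prefix = 16 + 3 = 19
Each subnet has 8192 addresses
  196.217.0.0/19
  196.217.32.0/19
  196.217.64.0/19
  196.217.96.0/19
  196.217.128.0/19
  196.217.160.0/19
  196.217.192.0/19
  196.217.224.0/19
Subnets: 196.217.0.0/19, 196.217.32.0/19, 196.217.64.0/19, 196.217.96.0/19, 196.217.128.0/19, 196.217.160.0/19, 196.217.192.0/19, 196.217.224.0/19


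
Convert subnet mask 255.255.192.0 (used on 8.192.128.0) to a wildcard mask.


Subnet mask: 255.255.192.0
Wildcard = 255.255.255.255 - subnet mask
255 - 255 = 0
255 - 255 = 0
255 - 192 = 63
255 - 0 = 255
Wildcard: 0.0.63.255


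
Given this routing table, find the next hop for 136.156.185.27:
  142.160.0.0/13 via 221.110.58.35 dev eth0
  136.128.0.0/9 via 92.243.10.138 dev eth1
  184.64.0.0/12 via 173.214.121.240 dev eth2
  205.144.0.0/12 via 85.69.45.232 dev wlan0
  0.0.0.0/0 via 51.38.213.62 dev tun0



Longest prefix match for 136.156.185.27:
  /13 142.160.0.0: no
  /9 136.128.0.0: MATCH
  /12 184.64.0.0: no
  /12 205.144.0.0: no
  /0 0.0.0.0: MATCH
Selected: next-hop 92.243.10.138 via eth1 (matched /9)


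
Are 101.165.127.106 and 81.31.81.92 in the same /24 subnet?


Mask: 255.255.255.0
101.165.127.106 AND mask = 101.165.127.0
81.31.81.92 AND mask = 81.31.81.0
No, different subnets (101.165.127.0 vs 81.31.81.0)


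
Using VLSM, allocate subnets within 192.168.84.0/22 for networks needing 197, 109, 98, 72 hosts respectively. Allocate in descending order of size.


197 hosts -> /24 (254 usable): 192.168.84.0/24
109 hosts -> /25 (126 usable): 192.168.85.0/25
98 hosts -> /25 (126 usable): 192.168.85.128/25
72 hosts -> /25 (126 usable): 192.168.86.0/25
Allocation: 192.168.84.0/24 (197 hosts, 254 usable); 192.168.85.0/25 (109 hosts, 126 usable); 192.168.85.128/25 (98 hosts, 126 usable); 192.168.86.0/25 (72 hosts, 126 usable)


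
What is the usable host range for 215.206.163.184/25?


Network: 215.206.163.128
Broadcast: 215.206.163.255
First usable = network + 1
Last usable = broadcast - 1
Range: 215.206.163.129 to 215.206.163.254


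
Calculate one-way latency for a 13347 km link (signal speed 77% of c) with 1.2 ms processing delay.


Speed = 0.77 * 3e5 km/s = 231000 km/s
Propagation delay = 13347 / 231000 = 0.0578 s = 57.7792 ms
Processing delay = 1.2 ms
Total one-way latency = 58.9792 ms


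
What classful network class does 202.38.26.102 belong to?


First octet: 202
Binary: 11001010
110xxxxx -> Class C (192-223)
Class C, default mask 255.255.255.0 (/24)


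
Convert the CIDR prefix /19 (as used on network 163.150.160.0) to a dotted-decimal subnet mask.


/19 means 19 network bits, 13 host bits
Binary: 11111111111111111110000000000000
Mask: 255.255.224.0


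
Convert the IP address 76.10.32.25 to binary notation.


76 = 01001100
10 = 00001010
32 = 00100000
25 = 00011001
Binary: 01001100.00001010.00100000.00011001


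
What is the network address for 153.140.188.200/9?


IP:   10011001.10001100.10111100.11001000
Mask: 11111111.10000000.00000000.00000000
AND operation:
Net:  10011001.10000000.00000000.00000000
Network: 153.128.0.0/9


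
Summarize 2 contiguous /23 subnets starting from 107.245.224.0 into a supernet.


Original prefix: /23
Number of subnets: 2 = 2^1
New prefix = 23 - 1 = 22
Supernet: 107.245.224.0/22


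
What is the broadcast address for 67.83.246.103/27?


Network: 67.83.246.96/27
Host bits = 5
Set all host bits to 1:
Broadcast: 67.83.246.127


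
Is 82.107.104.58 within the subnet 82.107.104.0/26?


Subnet network: 82.107.104.0
Test IP AND mask: 82.107.104.0
Yes, 82.107.104.58 is in 82.107.104.0/26


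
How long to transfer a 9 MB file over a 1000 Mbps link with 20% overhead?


Effective throughput = 1000 * (1 - 20/100) = 800 Mbps
File size in Mb = 9 * 8 = 72 Mb
Time = 72 / 800
Time = 0.09 seconds


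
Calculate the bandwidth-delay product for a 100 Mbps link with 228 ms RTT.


BDP = bandwidth * RTT
= 100 Mbps * 228 ms
= 100 * 1e6 * 228 / 1000 bits
= 22800000 bits
= 2850000 bytes
= 2783.2031 KB
BDP = 22800000 bits (2850000 bytes)


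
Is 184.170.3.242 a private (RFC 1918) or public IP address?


RFC 1918 private ranges:
  10.0.0.0/8 (10.0.0.0 - 10.255.255.255)
  172.16.0.0/12 (172.16.0.0 - 172.31.255.255)
  192.168.0.0/16 (192.168.0.0 - 192.168.255.255)
Public (not in any RFC 1918 range)


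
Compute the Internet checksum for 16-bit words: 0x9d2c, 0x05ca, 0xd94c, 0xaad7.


Sum all words (with carry folding):
+ 0x9d2c = 0x9d2c
+ 0x05ca = 0xa2f6
+ 0xd94c = 0x7c43
+ 0xaad7 = 0x271b
One's complement: ~0x271b
Checksum = 0xd8e4


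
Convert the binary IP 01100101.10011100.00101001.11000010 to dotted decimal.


01100101 = 101
10011100 = 156
00101001 = 41
11000010 = 194
IP: 101.156.41.194


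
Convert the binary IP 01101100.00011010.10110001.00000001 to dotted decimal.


01101100 = 108
00011010 = 26
10110001 = 177
00000001 = 1
IP: 108.26.177.1


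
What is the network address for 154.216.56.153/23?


IP:   10011010.11011000.00111000.10011001
Mask: 11111111.11111111.11111110.00000000
AND operation:
Net:  10011010.11011000.00111000.00000000
Network: 154.216.56.0/23


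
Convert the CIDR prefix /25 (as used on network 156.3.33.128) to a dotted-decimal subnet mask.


/25 means 25 network bits, 7 host bits
Binary: 11111111111111111111111110000000
Mask: 255.255.255.128


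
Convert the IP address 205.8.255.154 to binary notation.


205 = 11001101
8 = 00001000
255 = 11111111
154 = 10011010
Binary: 11001101.00001000.11111111.10011010


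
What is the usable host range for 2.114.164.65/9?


Network: 2.0.0.0
Broadcast: 2.127.255.255
First usable = network + 1
Last usable = broadcast - 1
Range: 2.0.0.1 to 2.127.255.254


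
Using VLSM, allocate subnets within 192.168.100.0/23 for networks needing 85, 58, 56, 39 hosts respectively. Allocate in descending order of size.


85 hosts -> /25 (126 usable): 192.168.100.0/25
58 hosts -> /26 (62 usable): 192.168.100.128/26
56 hosts -> /26 (62 usable): 192.168.100.192/26
39 hosts -> /26 (62 usable): 192.168.101.0/26
Allocation: 192.168.100.0/25 (85 hosts, 126 usable); 192.168.100.128/26 (58 hosts, 62 usable); 192.168.100.192/26 (56 hosts, 62 usable); 192.168.101.0/26 (39 hosts, 62 usable)


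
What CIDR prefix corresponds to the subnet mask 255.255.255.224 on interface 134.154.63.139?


Binary: 11111111.11111111.11111111.11100000
Count leading 1s
Prefix: /27


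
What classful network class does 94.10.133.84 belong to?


First octet: 94
Binary: 01011110
0xxxxxxx -> Class A (1-126)
Class A, default mask 255.0.0.0 (/8)


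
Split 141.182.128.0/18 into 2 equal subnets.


New prefix = 18 + 1 = 19
Each subnet has 8192 addresses
  141.182.128.0/19
  141.182.160.0/19
Subnets: 141.182.128.0/19, 141.182.160.0/19


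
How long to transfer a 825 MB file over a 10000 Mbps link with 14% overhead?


Effective throughput = 10000 * (1 - 14/100) = 8600 Mbps
File size in Mb = 825 * 8 = 6600 Mb
Time = 6600 / 8600
Time = 0.7674 seconds


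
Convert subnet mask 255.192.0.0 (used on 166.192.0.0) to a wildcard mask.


Subnet mask: 255.192.0.0
Wildcard = 255.255.255.255 - subnet mask
255 - 255 = 0
255 - 192 = 63
255 - 0 = 255
255 - 0 = 255
Wildcard: 0.63.255.255


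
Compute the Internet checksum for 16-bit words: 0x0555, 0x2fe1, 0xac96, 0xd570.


Sum all words (with carry folding):
+ 0x0555 = 0x0555
+ 0x2fe1 = 0x3536
+ 0xac96 = 0xe1cc
+ 0xd570 = 0xb73d
One's complement: ~0xb73d
Checksum = 0x48c2


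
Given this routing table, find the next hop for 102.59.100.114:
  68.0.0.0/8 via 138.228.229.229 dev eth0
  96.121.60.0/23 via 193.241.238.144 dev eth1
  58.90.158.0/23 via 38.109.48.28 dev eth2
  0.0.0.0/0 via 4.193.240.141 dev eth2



Longest prefix match for 102.59.100.114:
  /8 68.0.0.0: no
  /23 96.121.60.0: no
  /23 58.90.158.0: no
  /0 0.0.0.0: MATCH
Selected: next-hop 4.193.240.141 via eth2 (matched /0)


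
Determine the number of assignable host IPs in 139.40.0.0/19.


Host bits = 32 - 19 = 13
Total addresses = 2^13 = 8192
Usable = total - 2 (network and broadcast)
Usable hosts: 8190


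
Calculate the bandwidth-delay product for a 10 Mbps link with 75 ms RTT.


BDP = bandwidth * RTT
= 10 Mbps * 75 ms
= 10 * 1e6 * 75 / 1000 bits
= 750000 bits
= 93750 bytes
= 91.5527 KB
BDP = 750000 bits (93750 bytes)


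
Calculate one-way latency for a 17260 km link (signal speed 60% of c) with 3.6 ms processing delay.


Speed = 0.6 * 3e5 km/s = 180000 km/s
Propagation delay = 17260 / 180000 = 0.0959 s = 95.8889 ms
Processing delay = 3.6 ms
Total one-way latency = 99.4889 ms


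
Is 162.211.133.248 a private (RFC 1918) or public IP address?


RFC 1918 private ranges:
  10.0.0.0/8 (10.0.0.0 - 10.255.255.255)
  172.16.0.0/12 (172.16.0.0 - 172.31.255.255)
  192.168.0.0/16 (192.168.0.0 - 192.168.255.255)
Public (not in any RFC 1918 range)


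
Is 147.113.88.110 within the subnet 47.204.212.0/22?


Subnet network: 47.204.212.0
Test IP AND mask: 147.113.88.0
No, 147.113.88.110 is not in 47.204.212.0/22


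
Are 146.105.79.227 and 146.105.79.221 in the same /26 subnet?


Mask: 255.255.255.192
146.105.79.227 AND mask = 146.105.79.192
146.105.79.221 AND mask = 146.105.79.192
Yes, same subnet (146.105.79.192)


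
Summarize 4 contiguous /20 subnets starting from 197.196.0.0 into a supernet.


Original prefix: /20
Number of subnets: 4 = 2^2
New prefix = 20 - 2 = 18
Supernet: 197.196.0.0/18


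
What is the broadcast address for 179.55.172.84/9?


Network: 179.0.0.0/9
Host bits = 23
Set all host bits to 1:
Broadcast: 179.127.255.255


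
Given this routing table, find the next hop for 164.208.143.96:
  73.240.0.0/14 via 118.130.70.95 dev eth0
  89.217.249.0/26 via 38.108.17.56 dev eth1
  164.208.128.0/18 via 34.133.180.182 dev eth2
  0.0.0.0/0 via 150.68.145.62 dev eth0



Longest prefix match for 164.208.143.96:
  /14 73.240.0.0: no
  /26 89.217.249.0: no
  /18 164.208.128.0: MATCH
  /0 0.0.0.0: MATCH
Selected: next-hop 34.133.180.182 via eth2 (matched /18)


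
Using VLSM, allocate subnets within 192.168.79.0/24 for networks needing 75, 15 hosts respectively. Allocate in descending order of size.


75 hosts -> /25 (126 usable): 192.168.79.0/25
15 hosts -> /27 (30 usable): 192.168.79.128/27
Allocation: 192.168.79.0/25 (75 hosts, 126 usable); 192.168.79.128/27 (15 hosts, 30 usable)


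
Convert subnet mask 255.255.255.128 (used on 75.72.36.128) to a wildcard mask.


Subnet mask: 255.255.255.128
Wildcard = 255.255.255.255 - subnet mask
255 - 255 = 0
255 - 255 = 0
255 - 255 = 0
255 - 128 = 127
Wildcard: 0.0.0.127


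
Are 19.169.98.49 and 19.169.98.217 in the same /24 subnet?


Mask: 255.255.255.0
19.169.98.49 AND mask = 19.169.98.0
19.169.98.217 AND mask = 19.169.98.0
Yes, same subnet (19.169.98.0)


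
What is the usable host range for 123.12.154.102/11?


Network: 123.0.0.0
Broadcast: 123.31.255.255
First usable = network + 1
Last usable = broadcast - 1
Range: 123.0.0.1 to 123.31.255.254


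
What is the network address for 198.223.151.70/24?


IP:   11000110.11011111.10010111.01000110
Mask: 11111111.11111111.11111111.00000000
AND operation:
Net:  11000110.11011111.10010111.00000000
Network: 198.223.151.0/24


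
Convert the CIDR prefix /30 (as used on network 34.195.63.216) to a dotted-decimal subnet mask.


/30 means 30 network bits, 2 host bits
Binary: 11111111111111111111111111111100
Mask: 255.255.255.252


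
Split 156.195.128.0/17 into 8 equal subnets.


New prefix = 17 + 3 = 20
Each subnet has 4096 addresses
  156.195.128.0/20
  156.195.144.0/20
  156.195.160.0/20
  156.195.176.0/20
  156.195.192.0/20
  156.195.208.0/20
  156.195.224.0/20
  156.195.240.0/20
Subnets: 156.195.128.0/20, 156.195.144.0/20, 156.195.160.0/20, 156.195.176.0/20, 156.195.192.0/20, 156.195.208.0/20, 156.195.224.0/20, 156.195.240.0/20


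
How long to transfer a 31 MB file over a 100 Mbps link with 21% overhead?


Effective throughput = 100 * (1 - 21/100) = 79 Mbps
File size in Mb = 31 * 8 = 248 Mb
Time = 248 / 79
Time = 3.1392 seconds


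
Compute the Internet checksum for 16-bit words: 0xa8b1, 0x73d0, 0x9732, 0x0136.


Sum all words (with carry folding):
+ 0xa8b1 = 0xa8b1
+ 0x73d0 = 0x1c82
+ 0x9732 = 0xb3b4
+ 0x0136 = 0xb4ea
One's complement: ~0xb4ea
Checksum = 0x4b15


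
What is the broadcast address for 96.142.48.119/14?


Network: 96.140.0.0/14
Host bits = 18
Set all host bits to 1:
Broadcast: 96.143.255.255


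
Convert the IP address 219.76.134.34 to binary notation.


219 = 11011011
76 = 01001100
134 = 10000110
34 = 00100010
Binary: 11011011.01001100.10000110.00100010


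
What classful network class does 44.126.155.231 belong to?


First octet: 44
Binary: 00101100
0xxxxxxx -> Class A (1-126)
Class A, default mask 255.0.0.0 (/8)


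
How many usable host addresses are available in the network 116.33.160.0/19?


Host bits = 32 - 19 = 13
Total addresses = 2^13 = 8192
Usable = total - 2 (network and broadcast)
Usable hosts: 8190


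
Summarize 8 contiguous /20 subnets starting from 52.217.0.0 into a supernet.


Original prefix: /20
Number of subnets: 8 = 2^3
New prefix = 20 - 3 = 17
Supernet: 52.217.0.0/17


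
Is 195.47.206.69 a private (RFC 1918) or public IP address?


RFC 1918 private ranges:
  10.0.0.0/8 (10.0.0.0 - 10.255.255.255)
  172.16.0.0/12 (172.16.0.0 - 172.31.255.255)
  192.168.0.0/16 (192.168.0.0 - 192.168.255.255)
Public (not in any RFC 1918 range)


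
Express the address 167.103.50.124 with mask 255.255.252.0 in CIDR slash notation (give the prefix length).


Binary: 11111111.11111111.11111100.00000000
Count leading 1s
Prefix: /22


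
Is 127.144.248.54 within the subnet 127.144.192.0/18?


Subnet network: 127.144.192.0
Test IP AND mask: 127.144.192.0
Yes, 127.144.248.54 is in 127.144.192.0/18


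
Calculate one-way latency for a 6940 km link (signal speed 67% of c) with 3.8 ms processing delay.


Speed = 0.67 * 3e5 km/s = 201000 km/s
Propagation delay = 6940 / 201000 = 0.0345 s = 34.5274 ms
Processing delay = 3.8 ms
Total one-way latency = 38.3274 ms


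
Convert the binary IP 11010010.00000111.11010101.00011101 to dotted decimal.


11010010 = 210
00000111 = 7
11010101 = 213
00011101 = 29
IP: 210.7.213.29


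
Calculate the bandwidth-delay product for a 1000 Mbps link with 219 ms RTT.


BDP = bandwidth * RTT
= 1000 Mbps * 219 ms
= 1000 * 1e6 * 219 / 1000 bits
= 219000000 bits
= 27375000 bytes
= 26733.3984 KB
BDP = 219000000 bits (27375000 bytes)


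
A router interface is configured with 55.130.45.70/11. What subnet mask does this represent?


/11 means 11 network bits, 21 host bits
Binary: 11111111111000000000000000000000
Mask: 255.224.0.0


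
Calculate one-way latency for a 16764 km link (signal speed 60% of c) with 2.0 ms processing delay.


Speed = 0.6 * 3e5 km/s = 180000 km/s
Propagation delay = 16764 / 180000 = 0.0931 s = 93.1333 ms
Processing delay = 2.0 ms
Total one-way latency = 95.1333 ms


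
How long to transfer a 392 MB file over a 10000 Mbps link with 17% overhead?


Effective throughput = 10000 * (1 - 17/100) = 8300 Mbps
File size in Mb = 392 * 8 = 3136 Mb
Time = 3136 / 8300
Time = 0.3778 seconds


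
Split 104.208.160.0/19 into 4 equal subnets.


New prefix = 19 + 2 = 21
Each subnet has 2048 addresses
  104.208.160.0/21
  104.208.168.0/21
  104.208.176.0/21
  104.208.184.0/21
Subnets: 104.208.160.0/21, 104.208.168.0/21, 104.208.176.0/21, 104.208.184.0/21


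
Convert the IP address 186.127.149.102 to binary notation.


186 = 10111010
127 = 01111111
149 = 10010101
102 = 01100110
Binary: 10111010.01111111.10010101.01100110


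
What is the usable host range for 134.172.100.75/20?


Network: 134.172.96.0
Broadcast: 134.172.111.255
First usable = network + 1
Last usable = broadcast - 1
Range: 134.172.96.1 to 134.172.111.254


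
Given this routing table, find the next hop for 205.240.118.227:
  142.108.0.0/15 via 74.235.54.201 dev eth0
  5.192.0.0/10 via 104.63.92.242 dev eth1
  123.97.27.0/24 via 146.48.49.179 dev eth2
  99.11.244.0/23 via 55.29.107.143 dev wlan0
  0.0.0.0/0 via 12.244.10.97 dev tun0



Longest prefix match for 205.240.118.227:
  /15 142.108.0.0: no
  /10 5.192.0.0: no
  /24 123.97.27.0: no
  /23 99.11.244.0: no
  /0 0.0.0.0: MATCH
Selected: next-hop 12.244.10.97 via tun0 (matched /0)
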